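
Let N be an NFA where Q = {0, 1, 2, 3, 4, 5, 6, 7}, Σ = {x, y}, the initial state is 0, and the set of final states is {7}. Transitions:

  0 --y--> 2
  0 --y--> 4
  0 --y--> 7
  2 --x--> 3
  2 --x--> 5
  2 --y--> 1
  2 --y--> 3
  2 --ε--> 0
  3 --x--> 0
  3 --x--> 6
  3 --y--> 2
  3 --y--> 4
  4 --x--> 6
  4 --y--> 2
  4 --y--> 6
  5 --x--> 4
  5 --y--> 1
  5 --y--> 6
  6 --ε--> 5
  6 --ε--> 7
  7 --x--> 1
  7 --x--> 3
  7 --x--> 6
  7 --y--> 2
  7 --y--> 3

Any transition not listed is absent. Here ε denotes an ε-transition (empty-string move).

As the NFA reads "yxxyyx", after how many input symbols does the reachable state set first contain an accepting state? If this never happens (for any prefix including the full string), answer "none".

Start in {0}.
Read 'y': {0} → {0, 2, 4, 7}.
None of the earlier sets intersect F, but {0, 2, 4, 7} does.

1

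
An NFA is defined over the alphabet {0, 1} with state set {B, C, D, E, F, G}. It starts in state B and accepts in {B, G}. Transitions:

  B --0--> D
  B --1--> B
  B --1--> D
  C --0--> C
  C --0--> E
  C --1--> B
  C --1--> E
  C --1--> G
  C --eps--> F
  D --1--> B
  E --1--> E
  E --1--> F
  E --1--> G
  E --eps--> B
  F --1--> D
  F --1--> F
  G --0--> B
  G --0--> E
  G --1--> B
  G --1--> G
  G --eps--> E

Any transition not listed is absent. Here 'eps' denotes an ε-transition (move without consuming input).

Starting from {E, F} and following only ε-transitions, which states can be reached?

{B, E, F}

Begin with {E, F}.
ε-move E → B; add B.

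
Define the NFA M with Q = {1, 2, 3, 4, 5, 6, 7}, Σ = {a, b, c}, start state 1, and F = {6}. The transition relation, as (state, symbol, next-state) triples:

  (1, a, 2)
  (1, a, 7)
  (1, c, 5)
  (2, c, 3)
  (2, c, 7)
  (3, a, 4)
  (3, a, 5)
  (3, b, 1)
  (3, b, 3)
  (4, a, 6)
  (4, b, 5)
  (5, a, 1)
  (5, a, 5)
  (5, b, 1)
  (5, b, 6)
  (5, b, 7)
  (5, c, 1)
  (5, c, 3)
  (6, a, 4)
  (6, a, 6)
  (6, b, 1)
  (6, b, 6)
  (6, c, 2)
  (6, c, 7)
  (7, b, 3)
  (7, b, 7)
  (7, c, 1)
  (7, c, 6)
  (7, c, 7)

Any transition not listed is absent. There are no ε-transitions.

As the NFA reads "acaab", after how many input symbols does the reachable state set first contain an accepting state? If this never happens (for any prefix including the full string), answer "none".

2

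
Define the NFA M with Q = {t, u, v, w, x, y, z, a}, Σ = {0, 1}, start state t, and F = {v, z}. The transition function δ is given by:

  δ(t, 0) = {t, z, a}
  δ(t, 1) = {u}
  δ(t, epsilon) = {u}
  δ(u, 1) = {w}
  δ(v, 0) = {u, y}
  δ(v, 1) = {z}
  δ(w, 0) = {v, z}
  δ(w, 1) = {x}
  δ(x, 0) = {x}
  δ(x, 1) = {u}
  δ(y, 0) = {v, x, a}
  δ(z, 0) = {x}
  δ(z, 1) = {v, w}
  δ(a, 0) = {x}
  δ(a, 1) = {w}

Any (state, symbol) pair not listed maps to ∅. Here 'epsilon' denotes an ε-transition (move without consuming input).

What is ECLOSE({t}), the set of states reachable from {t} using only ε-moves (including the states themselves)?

{t, u}

Begin with {t}.
ε-move t → u; add u.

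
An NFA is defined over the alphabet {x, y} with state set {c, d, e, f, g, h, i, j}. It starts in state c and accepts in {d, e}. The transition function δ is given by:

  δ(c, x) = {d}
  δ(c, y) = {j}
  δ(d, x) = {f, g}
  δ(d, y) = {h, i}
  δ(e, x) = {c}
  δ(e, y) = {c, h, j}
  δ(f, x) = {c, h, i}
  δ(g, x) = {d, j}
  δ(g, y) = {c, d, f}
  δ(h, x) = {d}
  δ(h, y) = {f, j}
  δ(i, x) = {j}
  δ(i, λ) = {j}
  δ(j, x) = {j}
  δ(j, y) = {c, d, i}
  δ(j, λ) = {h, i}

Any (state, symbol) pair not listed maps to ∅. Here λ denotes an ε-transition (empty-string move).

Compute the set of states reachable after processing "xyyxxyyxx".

{c, d, f, g, h, i, j}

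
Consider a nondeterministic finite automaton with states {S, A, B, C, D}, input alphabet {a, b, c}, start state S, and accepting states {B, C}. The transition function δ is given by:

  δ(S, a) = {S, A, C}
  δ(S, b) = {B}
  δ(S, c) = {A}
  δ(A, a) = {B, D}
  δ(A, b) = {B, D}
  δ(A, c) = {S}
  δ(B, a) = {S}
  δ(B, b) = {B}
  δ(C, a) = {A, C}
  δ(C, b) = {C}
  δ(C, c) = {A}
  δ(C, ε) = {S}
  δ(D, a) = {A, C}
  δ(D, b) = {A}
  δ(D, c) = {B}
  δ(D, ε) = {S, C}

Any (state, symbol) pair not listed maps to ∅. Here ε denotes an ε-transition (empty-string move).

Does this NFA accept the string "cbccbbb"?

Yes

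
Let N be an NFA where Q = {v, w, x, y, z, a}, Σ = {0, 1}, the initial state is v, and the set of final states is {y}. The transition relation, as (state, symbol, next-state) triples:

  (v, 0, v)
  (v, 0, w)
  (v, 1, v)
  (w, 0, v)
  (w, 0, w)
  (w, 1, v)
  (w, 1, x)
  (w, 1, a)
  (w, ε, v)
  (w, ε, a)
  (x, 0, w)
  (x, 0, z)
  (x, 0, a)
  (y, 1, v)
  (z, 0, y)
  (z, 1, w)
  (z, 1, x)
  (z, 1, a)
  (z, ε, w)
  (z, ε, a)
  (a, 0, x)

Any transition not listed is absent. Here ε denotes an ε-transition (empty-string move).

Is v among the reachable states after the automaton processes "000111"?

Start in {v}.
Read '0': v→{v, w}; union {v, w}; ε-closure = {v, w, a}.
Read '0': v→{v, w}, w→{v, w}, a→{x}; union {v, w, x}; ε-closure = {v, w, x, a}.
Read '0': v→{v, w}, w→{v, w}, x→{w, z, a}, a→{x}; now {v, w, x, z, a}.
Read '1': v→{v}, w→{v, x, a}, x→∅, z→{w, x, a}, a→∅; now {v, w, x, a}.
Read '1': v→{v}, w→{v, x, a}, x→∅, a→∅; now {v, x, a}.
Read '1': v→{v}, x→∅, a→∅; now {v}.
State v is in {v}.

Yes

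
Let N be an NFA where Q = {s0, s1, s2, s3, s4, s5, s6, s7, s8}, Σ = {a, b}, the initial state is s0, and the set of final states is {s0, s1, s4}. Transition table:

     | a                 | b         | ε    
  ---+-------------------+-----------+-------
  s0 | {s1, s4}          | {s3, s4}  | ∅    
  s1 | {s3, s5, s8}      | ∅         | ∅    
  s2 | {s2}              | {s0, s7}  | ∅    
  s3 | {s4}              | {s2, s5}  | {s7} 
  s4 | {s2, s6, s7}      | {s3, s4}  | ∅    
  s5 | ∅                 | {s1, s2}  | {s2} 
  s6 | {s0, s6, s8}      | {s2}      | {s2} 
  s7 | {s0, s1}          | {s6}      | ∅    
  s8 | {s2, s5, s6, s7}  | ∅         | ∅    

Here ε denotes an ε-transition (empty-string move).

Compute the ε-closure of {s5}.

{s2, s5}

Begin with {s5}.
ε-move s5 → s2; add s2.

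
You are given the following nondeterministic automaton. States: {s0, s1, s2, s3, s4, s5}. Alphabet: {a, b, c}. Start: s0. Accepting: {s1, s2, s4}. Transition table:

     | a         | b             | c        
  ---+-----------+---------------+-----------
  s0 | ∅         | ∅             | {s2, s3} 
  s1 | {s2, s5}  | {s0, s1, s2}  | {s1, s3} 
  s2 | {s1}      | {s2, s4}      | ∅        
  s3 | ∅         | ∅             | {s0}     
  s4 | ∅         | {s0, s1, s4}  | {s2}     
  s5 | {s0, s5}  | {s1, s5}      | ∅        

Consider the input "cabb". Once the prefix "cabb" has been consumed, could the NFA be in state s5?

No

Start in {s0}.
Read 'c': {s0} → {s2, s3}.
Read 'a': {s2, s3} → {s1}.
Read 'b': {s1} → {s0, s1, s2}.
Read 'b': {s0, s1, s2} → {s0, s1, s2, s4}.
State s5 is not in {s0, s1, s2, s4}.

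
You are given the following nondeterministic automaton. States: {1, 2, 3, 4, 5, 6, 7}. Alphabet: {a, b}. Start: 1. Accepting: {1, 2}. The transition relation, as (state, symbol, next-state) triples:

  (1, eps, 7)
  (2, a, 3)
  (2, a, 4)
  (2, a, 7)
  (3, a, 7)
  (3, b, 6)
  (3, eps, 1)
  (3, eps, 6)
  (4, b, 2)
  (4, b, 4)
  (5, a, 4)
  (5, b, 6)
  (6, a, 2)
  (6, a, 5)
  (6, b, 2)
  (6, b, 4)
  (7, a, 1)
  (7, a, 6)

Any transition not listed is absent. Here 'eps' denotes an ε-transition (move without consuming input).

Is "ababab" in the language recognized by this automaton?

Yes

Start: ε-closure({1}) = {1, 7}.
Read 'a': {1, 7} → {1, 6, 7}.
Read 'b': {1, 6, 7} → {2, 4}.
Read 'a': {2, 4} → {1, 3, 4, 6, 7}.
Read 'b': {1, 3, 4, 6, 7} → {2, 4, 6}.
Read 'a': {2, 4, 6} → {1, 2, 3, 4, 5, 6, 7}.
Read 'b': {1, 2, 3, 4, 5, 6, 7} → {2, 4, 6}.
The final set {2, 4, 6} contains the accepting state 2.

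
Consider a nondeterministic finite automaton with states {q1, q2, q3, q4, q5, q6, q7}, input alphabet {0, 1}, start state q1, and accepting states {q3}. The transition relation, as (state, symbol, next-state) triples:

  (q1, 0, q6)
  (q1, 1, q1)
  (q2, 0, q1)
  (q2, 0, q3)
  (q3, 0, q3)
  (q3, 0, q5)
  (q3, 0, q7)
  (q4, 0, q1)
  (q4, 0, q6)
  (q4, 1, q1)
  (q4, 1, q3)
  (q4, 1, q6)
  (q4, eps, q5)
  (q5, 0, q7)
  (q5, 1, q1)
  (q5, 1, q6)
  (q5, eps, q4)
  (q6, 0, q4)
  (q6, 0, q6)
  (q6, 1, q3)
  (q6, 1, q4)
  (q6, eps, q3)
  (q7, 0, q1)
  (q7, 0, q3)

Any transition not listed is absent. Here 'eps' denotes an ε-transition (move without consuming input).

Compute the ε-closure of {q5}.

{q4, q5}

Begin with {q5}.
ε-move q5 → q4; add q4.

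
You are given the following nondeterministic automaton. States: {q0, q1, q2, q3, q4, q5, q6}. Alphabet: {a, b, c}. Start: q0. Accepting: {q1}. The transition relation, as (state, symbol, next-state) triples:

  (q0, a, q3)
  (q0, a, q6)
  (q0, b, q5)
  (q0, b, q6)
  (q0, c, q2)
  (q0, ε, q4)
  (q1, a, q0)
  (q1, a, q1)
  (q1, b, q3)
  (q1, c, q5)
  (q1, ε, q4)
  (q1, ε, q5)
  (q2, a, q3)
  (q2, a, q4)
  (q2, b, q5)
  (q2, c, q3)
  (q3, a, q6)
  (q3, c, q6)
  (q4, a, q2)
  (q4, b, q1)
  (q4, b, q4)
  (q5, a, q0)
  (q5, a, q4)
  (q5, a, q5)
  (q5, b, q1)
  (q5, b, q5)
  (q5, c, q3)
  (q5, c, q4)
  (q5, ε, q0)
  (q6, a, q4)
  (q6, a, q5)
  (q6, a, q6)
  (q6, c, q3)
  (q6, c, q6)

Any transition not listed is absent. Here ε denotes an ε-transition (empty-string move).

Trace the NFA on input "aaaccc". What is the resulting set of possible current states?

Start: ε-closure({q0}) = {q0, q4}.
Read 'a': q0→{q3, q6}, q4→{q2}; now {q2, q3, q6}.
Read 'a': q2→{q3, q4}, q3→{q6}, q6→{q4, q5, q6}; union {q3, q4, q5, q6}; ε-closure = {q0, q3, q4, q5, q6}.
Read 'a': q0→{q3, q6}, q3→{q6}, q4→{q2}, q5→{q0, q4, q5}, q6→{q4, q5, q6}; now {q0, q2, q3, q4, q5, q6}.
Read 'c': q0→{q2}, q2→{q3}, q3→{q6}, q4→∅, q5→{q3, q4}, q6→{q3, q6}; now {q2, q3, q4, q6}.
Read 'c': q2→{q3}, q3→{q6}, q4→∅, q6→{q3, q6}; now {q3, q6}.
Read 'c': q3→{q6}, q6→{q3, q6}; now {q3, q6}.

{q3, q6}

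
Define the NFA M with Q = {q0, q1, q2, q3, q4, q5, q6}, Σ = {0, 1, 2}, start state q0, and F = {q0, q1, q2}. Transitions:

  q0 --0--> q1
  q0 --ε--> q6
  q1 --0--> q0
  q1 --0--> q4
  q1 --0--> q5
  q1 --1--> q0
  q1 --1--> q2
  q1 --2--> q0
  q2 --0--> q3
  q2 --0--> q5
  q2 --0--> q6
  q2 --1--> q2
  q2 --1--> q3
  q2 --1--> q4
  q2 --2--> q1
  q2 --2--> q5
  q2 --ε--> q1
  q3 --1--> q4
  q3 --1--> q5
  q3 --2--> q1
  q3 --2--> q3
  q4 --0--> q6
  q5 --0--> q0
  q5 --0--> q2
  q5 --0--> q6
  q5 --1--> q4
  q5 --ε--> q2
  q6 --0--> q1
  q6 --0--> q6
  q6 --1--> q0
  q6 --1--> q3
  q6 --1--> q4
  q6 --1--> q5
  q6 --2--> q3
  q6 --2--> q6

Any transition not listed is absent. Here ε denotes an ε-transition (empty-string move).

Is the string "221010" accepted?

Start: ε-closure({q0}) = {q0, q6}.
Read '2': q0→∅, q6→{q3, q6}; now {q3, q6}.
Read '2': q3→{q1, q3}, q6→{q3, q6}; now {q1, q3, q6}.
Read '1': q1→{q0, q2}, q3→{q4, q5}, q6→{q0, q3, q4, q5}; union {q0, q2, q3, q4, q5}; ε-closure = {q0, q1, q2, q3, q4, q5, q6}.
Read '0': q0→{q1}, q1→{q0, q4, q5}, q2→{q3, q5, q6}, q3→∅, q4→{q6}, q5→{q0, q2, q6}, q6→{q1, q6}; now {q0, q1, q2, q3, q4, q5, q6}.
Read '1': q0→∅, q1→{q0, q2}, q2→{q2, q3, q4}, q3→{q4, q5}, q4→∅, q5→{q4}, q6→{q0, q3, q4, q5}; union {q0, q2, q3, q4, q5}; ε-closure = {q0, q1, q2, q3, q4, q5, q6}.
Read '0': q0→{q1}, q1→{q0, q4, q5}, q2→{q3, q5, q6}, q3→∅, q4→{q6}, q5→{q0, q2, q6}, q6→{q1, q6}; now {q0, q1, q2, q3, q4, q5, q6}.
The final set {q0, q1, q2, q3, q4, q5, q6} contains the accepting states q0, q1, q2.

Yes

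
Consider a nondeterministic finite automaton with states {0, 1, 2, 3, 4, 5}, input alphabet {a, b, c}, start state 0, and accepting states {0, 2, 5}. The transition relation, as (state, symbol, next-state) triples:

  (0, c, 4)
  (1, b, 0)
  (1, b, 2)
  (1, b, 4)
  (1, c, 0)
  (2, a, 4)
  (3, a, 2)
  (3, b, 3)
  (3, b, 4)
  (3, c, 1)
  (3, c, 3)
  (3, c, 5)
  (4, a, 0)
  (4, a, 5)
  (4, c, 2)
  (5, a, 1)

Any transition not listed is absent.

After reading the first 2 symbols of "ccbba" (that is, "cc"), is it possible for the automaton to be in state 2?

Start in {0}.
Read 'c': 0→{4}; now {4}.
Read 'c': 4→{2}; now {2}.
State 2 is in {2}.

Yes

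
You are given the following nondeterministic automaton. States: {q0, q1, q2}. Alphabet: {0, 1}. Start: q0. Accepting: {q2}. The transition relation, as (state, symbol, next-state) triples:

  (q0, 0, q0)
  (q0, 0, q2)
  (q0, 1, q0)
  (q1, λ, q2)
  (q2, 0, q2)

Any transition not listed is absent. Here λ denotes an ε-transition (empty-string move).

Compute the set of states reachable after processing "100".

Start in {q0}.
Read '1': q0→{q0}; now {q0}.
Read '0': q0→{q0, q2}; now {q0, q2}.
Read '0': q0→{q0, q2}, q2→{q2}; now {q0, q2}.

{q0, q2}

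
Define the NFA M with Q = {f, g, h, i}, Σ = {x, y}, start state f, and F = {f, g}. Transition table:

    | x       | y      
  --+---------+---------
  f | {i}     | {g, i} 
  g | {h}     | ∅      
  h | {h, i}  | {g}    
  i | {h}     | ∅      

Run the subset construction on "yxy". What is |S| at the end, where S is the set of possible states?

Start in {f}.
Read 'y': {f} → {g, i}.
Read 'x': {g, i} → {h}.
Read 'y': {h} → {g}.
That set has 1 state.

1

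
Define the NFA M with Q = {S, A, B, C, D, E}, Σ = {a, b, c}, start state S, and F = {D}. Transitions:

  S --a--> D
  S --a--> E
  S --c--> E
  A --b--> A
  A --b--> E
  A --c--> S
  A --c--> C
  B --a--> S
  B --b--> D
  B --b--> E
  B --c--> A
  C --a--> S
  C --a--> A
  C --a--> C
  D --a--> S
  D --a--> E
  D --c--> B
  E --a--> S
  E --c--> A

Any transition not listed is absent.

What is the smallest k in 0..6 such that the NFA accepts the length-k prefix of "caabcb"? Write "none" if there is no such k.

3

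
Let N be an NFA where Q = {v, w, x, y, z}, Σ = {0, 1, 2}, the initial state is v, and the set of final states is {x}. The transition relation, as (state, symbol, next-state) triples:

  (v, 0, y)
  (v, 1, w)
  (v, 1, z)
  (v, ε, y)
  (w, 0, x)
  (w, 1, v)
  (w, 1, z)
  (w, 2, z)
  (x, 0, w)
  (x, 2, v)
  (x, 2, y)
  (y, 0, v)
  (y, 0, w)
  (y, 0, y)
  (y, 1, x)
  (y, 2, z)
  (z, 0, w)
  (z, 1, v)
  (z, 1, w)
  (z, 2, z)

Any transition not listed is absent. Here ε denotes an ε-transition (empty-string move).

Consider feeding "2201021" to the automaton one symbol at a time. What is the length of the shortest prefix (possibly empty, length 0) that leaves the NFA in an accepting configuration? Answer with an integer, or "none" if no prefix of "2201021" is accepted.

Start: ε-closure({v}) = {v, y}.
Read '2': v→∅, y→{z}; now {z}.
Read '2': z→{z}; now {z}.
Read '0': z→{w}; now {w}.
Read '1': w→{v, z}; union {v, z}; ε-closure = {v, y, z}.
Read '0': v→{y}, y→{v, w, y}, z→{w}; now {v, w, y}.
Read '2': v→∅, w→{z}, y→{z}; now {z}.
Read '1': z→{v, w}; union {v, w}; ε-closure = {v, w, y}.
No reachable set along the way intersects F.

none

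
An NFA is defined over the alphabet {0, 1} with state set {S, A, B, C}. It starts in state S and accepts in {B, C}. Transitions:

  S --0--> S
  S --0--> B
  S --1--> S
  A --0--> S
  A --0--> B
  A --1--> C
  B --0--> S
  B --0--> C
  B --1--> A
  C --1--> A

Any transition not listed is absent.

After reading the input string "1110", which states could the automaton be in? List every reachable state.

{S, B}

Start in {S}.
Read '1': {S} → {S}.
Read '1': {S} → {S}.
Read '1': {S} → {S}.
Read '0': {S} → {S, B}.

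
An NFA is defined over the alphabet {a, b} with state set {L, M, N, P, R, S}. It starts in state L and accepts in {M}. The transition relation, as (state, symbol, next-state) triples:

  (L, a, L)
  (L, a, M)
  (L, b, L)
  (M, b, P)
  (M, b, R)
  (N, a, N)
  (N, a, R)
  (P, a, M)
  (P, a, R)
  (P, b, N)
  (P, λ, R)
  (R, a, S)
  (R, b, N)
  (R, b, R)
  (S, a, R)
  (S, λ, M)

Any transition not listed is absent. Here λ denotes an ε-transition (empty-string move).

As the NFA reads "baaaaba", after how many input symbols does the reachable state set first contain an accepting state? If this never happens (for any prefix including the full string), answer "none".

2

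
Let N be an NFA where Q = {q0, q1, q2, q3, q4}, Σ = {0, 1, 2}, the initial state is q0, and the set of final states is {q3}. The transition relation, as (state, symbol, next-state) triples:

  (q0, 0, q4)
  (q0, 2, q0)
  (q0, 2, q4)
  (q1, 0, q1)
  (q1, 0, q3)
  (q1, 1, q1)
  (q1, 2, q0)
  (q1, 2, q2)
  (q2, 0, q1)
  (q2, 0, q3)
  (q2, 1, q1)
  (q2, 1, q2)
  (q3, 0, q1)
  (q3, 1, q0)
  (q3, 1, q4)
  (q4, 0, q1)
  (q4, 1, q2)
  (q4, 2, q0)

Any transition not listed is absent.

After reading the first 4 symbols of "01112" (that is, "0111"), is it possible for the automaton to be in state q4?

No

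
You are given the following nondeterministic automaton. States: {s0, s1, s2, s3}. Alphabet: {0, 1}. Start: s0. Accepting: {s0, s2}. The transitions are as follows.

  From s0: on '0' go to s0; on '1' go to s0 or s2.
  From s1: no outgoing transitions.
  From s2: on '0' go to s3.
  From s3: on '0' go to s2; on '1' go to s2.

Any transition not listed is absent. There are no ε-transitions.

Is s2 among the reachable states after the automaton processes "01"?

Yes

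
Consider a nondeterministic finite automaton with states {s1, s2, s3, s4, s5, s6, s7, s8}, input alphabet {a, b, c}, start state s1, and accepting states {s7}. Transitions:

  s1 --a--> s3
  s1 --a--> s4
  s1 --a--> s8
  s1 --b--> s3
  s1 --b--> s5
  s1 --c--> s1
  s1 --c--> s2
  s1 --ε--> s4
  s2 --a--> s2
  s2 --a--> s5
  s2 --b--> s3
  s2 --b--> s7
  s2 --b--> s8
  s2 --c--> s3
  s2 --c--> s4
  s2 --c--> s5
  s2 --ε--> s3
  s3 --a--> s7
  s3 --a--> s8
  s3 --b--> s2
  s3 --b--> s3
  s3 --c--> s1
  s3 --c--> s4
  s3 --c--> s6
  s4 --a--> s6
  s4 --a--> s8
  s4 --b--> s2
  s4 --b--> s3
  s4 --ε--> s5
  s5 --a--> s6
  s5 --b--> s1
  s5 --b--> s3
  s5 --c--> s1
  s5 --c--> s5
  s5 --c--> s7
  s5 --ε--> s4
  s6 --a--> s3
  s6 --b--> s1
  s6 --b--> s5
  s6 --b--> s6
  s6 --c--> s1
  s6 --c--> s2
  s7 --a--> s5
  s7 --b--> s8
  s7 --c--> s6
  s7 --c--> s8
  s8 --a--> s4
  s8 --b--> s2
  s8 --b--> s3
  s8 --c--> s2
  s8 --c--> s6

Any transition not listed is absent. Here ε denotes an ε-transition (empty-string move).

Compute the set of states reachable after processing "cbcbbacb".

Start: ε-closure({s1}) = {s1, s4, s5}.
Read 'c': s1→{s1, s2}, s4→∅, s5→{s1, s5, s7}; union {s1, s2, s5, s7}; ε-closure = {s1, s2, s3, s4, s5, s7}.
Read 'b': s1→{s3, s5}, s2→{s3, s7, s8}, s3→{s2, s3}, s4→{s2, s3}, s5→{s1, s3}, s7→{s8}; union {s1, s2, s3, s5, s7, s8}; ε-closure = {s1, s2, s3, s4, s5, s7, s8}.
Read 'c': s1→{s1, s2}, s2→{s3, s4, s5}, s3→{s1, s4, s6}, s4→∅, s5→{s1, s5, s7}, s7→{s6, s8}, s8→{s2, s6}; now {s1, s2, s3, s4, s5, s6, s7, s8}.
Read 'b': s1→{s3, s5}, s2→{s3, s7, s8}, s3→{s2, s3}, s4→{s2, s3}, s5→{s1, s3}, s6→{s1, s5, s6}, s7→{s8}, s8→{s2, s3}; union {s1, s2, s3, s5, s6, s7, s8}; ε-closure = {s1, s2, s3, s4, s5, s6, s7, s8}.
Read 'b': s1→{s3, s5}, s2→{s3, s7, s8}, s3→{s2, s3}, s4→{s2, s3}, s5→{s1, s3}, s6→{s1, s5, s6}, s7→{s8}, s8→{s2, s3}; union {s1, s2, s3, s5, s6, s7, s8}; ε-closure = {s1, s2, s3, s4, s5, s6, s7, s8}.
Read 'a': s1→{s3, s4, s8}, s2→{s2, s5}, s3→{s7, s8}, s4→{s6, s8}, s5→{s6}, s6→{s3}, s7→{s5}, s8→{s4}; now {s2, s3, s4, s5, s6, s7, s8}.
Read 'c': s2→{s3, s4, s5}, s3→{s1, s4, s6}, s4→∅, s5→{s1, s5, s7}, s6→{s1, s2}, s7→{s6, s8}, s8→{s2, s6}; now {s1, s2, s3, s4, s5, s6, s7, s8}.
Read 'b': s1→{s3, s5}, s2→{s3, s7, s8}, s3→{s2, s3}, s4→{s2, s3}, s5→{s1, s3}, s6→{s1, s5, s6}, s7→{s8}, s8→{s2, s3}; union {s1, s2, s3, s5, s6, s7, s8}; ε-closure = {s1, s2, s3, s4, s5, s6, s7, s8}.

{s1, s2, s3, s4, s5, s6, s7, s8}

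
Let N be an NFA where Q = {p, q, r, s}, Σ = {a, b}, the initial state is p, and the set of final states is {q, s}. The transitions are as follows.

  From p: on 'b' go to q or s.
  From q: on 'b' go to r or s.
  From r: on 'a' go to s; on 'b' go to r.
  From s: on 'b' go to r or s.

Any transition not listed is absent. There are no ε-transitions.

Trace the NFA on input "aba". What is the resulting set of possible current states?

Start in {p}.
Read 'a': {p} → ∅.
The set is empty and remains empty for the remaining 2 symbols.

∅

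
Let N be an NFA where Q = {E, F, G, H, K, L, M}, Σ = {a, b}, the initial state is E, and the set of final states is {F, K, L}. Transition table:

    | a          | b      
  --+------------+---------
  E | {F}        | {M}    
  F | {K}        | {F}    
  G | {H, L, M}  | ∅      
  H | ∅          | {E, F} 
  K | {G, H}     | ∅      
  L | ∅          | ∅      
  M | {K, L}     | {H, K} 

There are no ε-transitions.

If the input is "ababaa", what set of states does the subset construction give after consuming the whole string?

∅

Start in {E}.
Read 'a': E→{F}; now {F}.
Read 'b': F→{F}; now {F}.
Read 'a': F→{K}; now {K}.
Read 'b': K→∅; now ∅.
The set is empty and remains empty for the remaining 2 symbols.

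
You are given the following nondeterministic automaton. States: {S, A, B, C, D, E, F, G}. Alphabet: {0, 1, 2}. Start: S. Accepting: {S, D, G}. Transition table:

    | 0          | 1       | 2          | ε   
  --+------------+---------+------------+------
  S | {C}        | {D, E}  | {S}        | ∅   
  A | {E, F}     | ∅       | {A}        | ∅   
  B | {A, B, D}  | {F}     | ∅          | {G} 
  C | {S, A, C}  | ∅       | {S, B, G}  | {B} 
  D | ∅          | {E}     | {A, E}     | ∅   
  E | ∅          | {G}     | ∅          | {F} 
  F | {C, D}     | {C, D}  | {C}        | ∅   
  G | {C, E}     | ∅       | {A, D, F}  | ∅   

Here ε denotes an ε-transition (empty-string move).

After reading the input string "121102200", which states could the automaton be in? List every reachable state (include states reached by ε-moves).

{S, A, B, C, D, E, F, G}

Start in {S}.
Read '1': S→{D, E}; union {D, E}; ε-closure = {D, E, F}.
Read '2': D→{A, E}, E→∅, F→{C}; union {A, C, E}; ε-closure = {A, B, C, E, F, G}.
Read '1': A→∅, B→{F}, C→∅, E→{G}, F→{C, D}, G→∅; union {C, D, F, G}; ε-closure = {B, C, D, F, G}.
Read '1': B→{F}, C→∅, D→{E}, F→{C, D}, G→∅; union {C, D, E, F}; ε-closure = {B, C, D, E, F, G}.
Read '0': B→{A, B, D}, C→{S, A, C}, D→∅, E→∅, F→{C, D}, G→{C, E}; union {S, A, B, C, D, E}; ε-closure = {S, A, B, C, D, E, F, G}.
Read '2': S→{S}, A→{A}, B→∅, C→{S, B, G}, D→{A, E}, E→∅, F→{C}, G→{A, D, F}; now {S, A, B, C, D, E, F, G}.
Read '2': S→{S}, A→{A}, B→∅, C→{S, B, G}, D→{A, E}, E→∅, F→{C}, G→{A, D, F}; now {S, A, B, C, D, E, F, G}.
Read '0': S→{C}, A→{E, F}, B→{A, B, D}, C→{S, A, C}, D→∅, E→∅, F→{C, D}, G→{C, E}; union {S, A, B, C, D, E, F}; ε-closure = {S, A, B, C, D, E, F, G}.
Read '0': S→{C}, A→{E, F}, B→{A, B, D}, C→{S, A, C}, D→∅, E→∅, F→{C, D}, G→{C, E}; union {S, A, B, C, D, E, F}; ε-closure = {S, A, B, C, D, E, F, G}.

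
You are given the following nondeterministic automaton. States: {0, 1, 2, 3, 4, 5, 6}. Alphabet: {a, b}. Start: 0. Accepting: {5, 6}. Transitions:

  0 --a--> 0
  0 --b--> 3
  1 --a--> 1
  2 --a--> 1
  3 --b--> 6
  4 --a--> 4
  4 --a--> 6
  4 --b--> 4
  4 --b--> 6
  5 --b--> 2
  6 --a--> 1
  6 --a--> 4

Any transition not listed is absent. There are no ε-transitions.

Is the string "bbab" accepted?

Yes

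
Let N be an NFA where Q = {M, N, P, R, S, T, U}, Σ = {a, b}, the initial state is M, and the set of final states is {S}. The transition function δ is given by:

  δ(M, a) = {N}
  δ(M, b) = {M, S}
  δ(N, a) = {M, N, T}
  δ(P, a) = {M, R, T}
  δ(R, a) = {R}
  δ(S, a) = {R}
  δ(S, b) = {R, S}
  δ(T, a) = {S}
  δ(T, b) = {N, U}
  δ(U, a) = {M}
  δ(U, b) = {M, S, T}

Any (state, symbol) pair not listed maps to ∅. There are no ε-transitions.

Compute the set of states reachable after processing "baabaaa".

{M, N, R, S, T}

Start in {M}.
Read 'b': {M} → {M, S}.
Read 'a': {M, S} → {N, R}.
Read 'a': {N, R} → {M, N, R, T}.
Read 'b': {M, N, R, T} → {M, N, S, U}.
Read 'a': {M, N, S, U} → {M, N, R, T}.
Read 'a': {M, N, R, T} → {M, N, R, S, T}.
Read 'a': {M, N, R, S, T} → {M, N, R, S, T}.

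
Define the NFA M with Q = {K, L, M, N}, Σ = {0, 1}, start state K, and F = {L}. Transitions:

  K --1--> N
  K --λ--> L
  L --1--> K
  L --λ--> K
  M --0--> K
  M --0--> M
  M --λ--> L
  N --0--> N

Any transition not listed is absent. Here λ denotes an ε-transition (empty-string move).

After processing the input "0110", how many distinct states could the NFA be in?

Start: ε-closure({K}) = {K, L}.
Read '0': {K, L} → ∅.
The set is empty and remains empty for the remaining 3 symbols.
That set has 0 states.

0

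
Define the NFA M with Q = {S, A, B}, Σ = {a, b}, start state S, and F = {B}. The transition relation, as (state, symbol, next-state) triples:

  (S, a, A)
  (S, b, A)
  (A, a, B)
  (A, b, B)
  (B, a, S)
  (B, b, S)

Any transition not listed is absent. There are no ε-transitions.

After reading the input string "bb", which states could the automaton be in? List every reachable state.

{B}

Start in {S}.
Read 'b': {S} → {A}.
Read 'b': {A} → {B}.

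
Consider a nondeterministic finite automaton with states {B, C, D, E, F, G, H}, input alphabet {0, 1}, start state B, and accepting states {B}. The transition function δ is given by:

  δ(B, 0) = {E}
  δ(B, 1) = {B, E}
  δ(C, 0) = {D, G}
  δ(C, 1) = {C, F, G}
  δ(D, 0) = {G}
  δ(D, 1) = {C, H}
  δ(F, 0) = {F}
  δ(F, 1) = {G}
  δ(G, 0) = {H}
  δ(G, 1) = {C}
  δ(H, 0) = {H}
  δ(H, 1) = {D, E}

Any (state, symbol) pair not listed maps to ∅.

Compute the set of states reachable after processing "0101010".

Start in {B}.
Read '0': B→{E}; now {E}.
Read '1': E→∅; now ∅.
The set is empty and remains empty for the remaining 5 symbols.

∅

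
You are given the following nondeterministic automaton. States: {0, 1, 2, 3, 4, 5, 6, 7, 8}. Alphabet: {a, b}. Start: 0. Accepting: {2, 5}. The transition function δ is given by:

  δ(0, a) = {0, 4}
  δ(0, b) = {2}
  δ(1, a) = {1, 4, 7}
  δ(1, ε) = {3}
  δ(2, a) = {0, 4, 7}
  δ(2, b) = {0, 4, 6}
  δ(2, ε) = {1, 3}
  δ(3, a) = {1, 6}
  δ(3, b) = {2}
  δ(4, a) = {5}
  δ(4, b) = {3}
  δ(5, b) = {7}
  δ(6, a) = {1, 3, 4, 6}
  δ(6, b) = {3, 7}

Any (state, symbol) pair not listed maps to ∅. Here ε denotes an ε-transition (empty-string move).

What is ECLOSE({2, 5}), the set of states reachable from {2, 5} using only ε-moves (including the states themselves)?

{1, 2, 3, 5}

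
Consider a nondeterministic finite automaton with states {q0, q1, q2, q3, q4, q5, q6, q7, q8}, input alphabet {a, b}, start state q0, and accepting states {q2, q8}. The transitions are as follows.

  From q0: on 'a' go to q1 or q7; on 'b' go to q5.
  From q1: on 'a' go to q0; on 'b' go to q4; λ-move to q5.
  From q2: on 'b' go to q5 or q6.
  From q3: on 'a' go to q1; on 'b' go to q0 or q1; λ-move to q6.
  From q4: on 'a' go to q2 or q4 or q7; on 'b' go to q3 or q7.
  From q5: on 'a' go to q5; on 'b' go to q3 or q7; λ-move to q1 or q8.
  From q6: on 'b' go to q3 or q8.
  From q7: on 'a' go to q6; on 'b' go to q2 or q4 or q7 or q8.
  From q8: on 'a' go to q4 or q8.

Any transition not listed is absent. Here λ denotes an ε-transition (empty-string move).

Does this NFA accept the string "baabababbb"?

Yes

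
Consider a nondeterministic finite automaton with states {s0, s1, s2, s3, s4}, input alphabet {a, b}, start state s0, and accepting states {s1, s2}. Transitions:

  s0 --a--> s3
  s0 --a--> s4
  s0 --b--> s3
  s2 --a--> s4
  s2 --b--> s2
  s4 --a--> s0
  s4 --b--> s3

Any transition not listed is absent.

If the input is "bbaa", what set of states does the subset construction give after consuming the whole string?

∅

Start in {s0}.
Read 'b': {s0} → {s3}.
Read 'b': {s3} → ∅.
The set is empty and remains empty for the remaining 2 symbols.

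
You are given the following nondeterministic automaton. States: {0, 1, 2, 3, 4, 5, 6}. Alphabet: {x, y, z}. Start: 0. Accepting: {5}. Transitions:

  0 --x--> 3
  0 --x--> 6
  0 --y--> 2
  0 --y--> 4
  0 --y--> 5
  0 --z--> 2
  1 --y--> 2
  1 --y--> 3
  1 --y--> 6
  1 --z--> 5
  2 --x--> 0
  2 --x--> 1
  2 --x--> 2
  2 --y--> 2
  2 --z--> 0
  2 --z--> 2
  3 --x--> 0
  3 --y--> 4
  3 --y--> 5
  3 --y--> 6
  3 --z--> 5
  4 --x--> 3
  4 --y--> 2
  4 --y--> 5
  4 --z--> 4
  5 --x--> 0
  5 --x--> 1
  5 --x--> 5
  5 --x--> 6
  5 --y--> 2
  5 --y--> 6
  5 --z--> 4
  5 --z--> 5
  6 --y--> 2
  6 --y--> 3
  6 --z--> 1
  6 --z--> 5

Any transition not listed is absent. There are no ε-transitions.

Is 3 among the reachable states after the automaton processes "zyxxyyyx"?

Start in {0}.
Read 'z': 0→{2}; now {2}.
Read 'y': 2→{2}; now {2}.
Read 'x': 2→{0, 1, 2}; now {0, 1, 2}.
Read 'x': 0→{3, 6}, 1→∅, 2→{0, 1, 2}; now {0, 1, 2, 3, 6}.
Read 'y': 0→{2, 4, 5}, 1→{2, 3, 6}, 2→{2}, 3→{4, 5, 6}, 6→{2, 3}; now {2, 3, 4, 5, 6}.
Read 'y': 2→{2}, 3→{4, 5, 6}, 4→{2, 5}, 5→{2, 6}, 6→{2, 3}; now {2, 3, 4, 5, 6}.
Read 'y': 2→{2}, 3→{4, 5, 6}, 4→{2, 5}, 5→{2, 6}, 6→{2, 3}; now {2, 3, 4, 5, 6}.
Read 'x': 2→{0, 1, 2}, 3→{0}, 4→{3}, 5→{0, 1, 5, 6}, 6→∅; now {0, 1, 2, 3, 5, 6}.
State 3 is in {0, 1, 2, 3, 5, 6}.

Yes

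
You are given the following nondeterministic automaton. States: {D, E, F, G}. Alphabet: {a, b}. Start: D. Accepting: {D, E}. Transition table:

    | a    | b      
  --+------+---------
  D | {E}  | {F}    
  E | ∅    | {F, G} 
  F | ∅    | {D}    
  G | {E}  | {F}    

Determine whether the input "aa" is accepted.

No

Start in {D}.
Read 'a': D→{E}; now {E}.
Read 'a': E→∅; now ∅.
The final set ∅ contains no accepting state.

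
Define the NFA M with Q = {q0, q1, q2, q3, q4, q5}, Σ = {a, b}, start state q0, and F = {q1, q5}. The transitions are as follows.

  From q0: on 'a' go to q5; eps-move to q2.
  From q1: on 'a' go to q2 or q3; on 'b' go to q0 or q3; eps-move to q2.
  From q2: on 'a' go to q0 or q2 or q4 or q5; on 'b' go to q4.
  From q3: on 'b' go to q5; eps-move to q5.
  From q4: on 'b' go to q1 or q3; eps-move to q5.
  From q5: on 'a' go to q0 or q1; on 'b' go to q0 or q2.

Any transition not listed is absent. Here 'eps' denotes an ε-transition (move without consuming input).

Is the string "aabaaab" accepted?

Yes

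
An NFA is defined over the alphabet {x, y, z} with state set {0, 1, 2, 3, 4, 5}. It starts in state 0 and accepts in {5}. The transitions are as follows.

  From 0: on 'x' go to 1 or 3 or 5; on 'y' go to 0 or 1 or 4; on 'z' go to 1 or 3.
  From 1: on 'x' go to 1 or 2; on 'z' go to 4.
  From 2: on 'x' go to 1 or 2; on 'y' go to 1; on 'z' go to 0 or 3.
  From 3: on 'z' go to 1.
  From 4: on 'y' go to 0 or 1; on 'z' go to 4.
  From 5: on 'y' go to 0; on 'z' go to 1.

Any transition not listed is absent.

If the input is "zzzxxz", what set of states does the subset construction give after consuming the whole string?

Start in {0}.
Read 'z': 0→{1, 3}; now {1, 3}.
Read 'z': 1→{4}, 3→{1}; now {1, 4}.
Read 'z': 1→{4}, 4→{4}; now {4}.
Read 'x': 4→∅; now ∅.
The set is empty and remains empty for the remaining 2 symbols.

∅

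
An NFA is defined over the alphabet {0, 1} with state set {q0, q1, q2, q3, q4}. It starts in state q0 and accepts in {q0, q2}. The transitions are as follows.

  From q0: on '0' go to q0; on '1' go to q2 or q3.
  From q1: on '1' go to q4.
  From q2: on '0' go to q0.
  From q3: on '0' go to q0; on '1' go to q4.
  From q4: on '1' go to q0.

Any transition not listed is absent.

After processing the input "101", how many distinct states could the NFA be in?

Start in {q0}.
Read '1': q0→{q2, q3}; now {q2, q3}.
Read '0': q2→{q0}, q3→{q0}; now {q0}.
Read '1': q0→{q2, q3}; now {q2, q3}.
That set has 2 states.

2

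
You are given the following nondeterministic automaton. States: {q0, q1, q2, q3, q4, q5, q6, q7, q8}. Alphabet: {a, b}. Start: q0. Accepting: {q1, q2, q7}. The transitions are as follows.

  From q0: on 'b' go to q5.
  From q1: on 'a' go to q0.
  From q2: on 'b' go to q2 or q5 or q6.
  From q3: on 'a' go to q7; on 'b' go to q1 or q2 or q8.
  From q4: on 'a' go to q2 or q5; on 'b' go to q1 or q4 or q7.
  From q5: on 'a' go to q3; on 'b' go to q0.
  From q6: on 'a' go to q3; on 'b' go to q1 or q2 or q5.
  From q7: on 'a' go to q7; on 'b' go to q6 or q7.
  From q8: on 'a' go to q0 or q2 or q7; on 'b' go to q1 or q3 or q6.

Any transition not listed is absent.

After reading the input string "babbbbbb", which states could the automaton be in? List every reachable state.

{q0, q1, q2, q3, q5, q6}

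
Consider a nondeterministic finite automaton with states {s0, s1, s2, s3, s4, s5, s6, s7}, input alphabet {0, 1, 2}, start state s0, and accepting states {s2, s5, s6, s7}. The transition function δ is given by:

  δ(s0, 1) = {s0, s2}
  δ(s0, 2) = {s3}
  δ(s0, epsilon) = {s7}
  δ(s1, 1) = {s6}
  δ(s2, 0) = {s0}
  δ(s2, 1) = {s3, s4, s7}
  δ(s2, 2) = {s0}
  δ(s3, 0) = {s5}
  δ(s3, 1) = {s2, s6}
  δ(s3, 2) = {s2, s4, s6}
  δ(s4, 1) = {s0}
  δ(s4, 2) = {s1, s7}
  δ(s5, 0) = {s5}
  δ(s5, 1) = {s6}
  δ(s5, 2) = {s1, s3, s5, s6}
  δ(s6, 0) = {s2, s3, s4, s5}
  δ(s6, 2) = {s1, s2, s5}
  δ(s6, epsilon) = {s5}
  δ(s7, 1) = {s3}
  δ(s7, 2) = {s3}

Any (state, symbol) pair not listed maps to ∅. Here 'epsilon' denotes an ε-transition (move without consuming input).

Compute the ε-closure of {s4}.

{s4}

Begin with {s4}.
No ε-moves leave this set, so the closure equals the set itself.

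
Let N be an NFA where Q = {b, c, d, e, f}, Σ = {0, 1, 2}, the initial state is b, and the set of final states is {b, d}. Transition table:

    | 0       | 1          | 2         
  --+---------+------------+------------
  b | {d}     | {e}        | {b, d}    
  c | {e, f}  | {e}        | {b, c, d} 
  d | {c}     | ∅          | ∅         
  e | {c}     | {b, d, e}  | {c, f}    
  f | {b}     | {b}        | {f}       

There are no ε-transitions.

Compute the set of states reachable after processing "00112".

{b, c, d, f}

Start in {b}.
Read '0': b→{d}; now {d}.
Read '0': d→{c}; now {c}.
Read '1': c→{e}; now {e}.
Read '1': e→{b, d, e}; now {b, d, e}.
Read '2': b→{b, d}, d→∅, e→{c, f}; now {b, c, d, f}.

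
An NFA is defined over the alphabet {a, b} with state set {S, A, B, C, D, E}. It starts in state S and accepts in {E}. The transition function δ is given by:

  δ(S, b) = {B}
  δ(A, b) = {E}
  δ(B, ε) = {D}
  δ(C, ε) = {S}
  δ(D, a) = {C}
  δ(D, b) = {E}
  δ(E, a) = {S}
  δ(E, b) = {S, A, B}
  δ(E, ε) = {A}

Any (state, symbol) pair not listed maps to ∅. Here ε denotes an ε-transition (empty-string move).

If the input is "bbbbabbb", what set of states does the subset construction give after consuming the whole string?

{S, A, B, D, E}

Start in {S}.
Read 'b': S→{B}; union {B}; ε-closure = {B, D}.
Read 'b': B→∅, D→{E}; union {E}; ε-closure = {A, E}.
Read 'b': A→{E}, E→{S, A, B}; union {S, A, B, E}; ε-closure = {S, A, B, D, E}.
Read 'b': S→{B}, A→{E}, B→∅, D→{E}, E→{S, A, B}; union {S, A, B, E}; ε-closure = {S, A, B, D, E}.
Read 'a': S→∅, A→∅, B→∅, D→{C}, E→{S}; now {S, C}.
Read 'b': S→{B}, C→∅; union {B}; ε-closure = {B, D}.
Read 'b': B→∅, D→{E}; union {E}; ε-closure = {A, E}.
Read 'b': A→{E}, E→{S, A, B}; union {S, A, B, E}; ε-closure = {S, A, B, D, E}.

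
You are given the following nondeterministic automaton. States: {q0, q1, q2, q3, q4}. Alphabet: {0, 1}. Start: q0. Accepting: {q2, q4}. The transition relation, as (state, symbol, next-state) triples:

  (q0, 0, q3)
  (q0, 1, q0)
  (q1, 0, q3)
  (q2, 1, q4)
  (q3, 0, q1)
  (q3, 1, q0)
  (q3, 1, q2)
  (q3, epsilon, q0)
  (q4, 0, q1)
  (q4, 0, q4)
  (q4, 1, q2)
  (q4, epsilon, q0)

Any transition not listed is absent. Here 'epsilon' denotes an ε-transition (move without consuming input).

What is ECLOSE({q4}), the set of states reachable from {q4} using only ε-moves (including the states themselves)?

{q0, q4}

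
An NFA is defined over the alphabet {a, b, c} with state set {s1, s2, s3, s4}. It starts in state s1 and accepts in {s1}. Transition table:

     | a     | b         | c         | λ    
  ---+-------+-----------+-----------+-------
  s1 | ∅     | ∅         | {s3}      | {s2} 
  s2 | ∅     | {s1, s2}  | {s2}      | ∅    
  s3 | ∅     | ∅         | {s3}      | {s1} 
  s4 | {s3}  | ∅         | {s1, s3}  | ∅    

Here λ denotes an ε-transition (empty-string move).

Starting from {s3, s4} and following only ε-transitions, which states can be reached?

Begin with {s3, s4}.
ε-move s3 → s1; add s1.
ε-move s1 → s2; add s2.

{s1, s2, s3, s4}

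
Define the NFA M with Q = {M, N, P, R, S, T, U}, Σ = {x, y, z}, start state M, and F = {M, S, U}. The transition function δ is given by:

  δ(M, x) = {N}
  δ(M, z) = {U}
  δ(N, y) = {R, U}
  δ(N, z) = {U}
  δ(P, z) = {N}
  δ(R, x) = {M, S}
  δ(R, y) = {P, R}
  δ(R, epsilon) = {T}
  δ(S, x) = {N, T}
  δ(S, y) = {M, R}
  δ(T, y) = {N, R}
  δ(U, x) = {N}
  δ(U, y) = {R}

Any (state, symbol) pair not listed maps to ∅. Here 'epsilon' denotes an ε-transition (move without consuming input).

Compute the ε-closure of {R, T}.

{R, T}

Begin with {R, T}.
No ε-moves leave this set, so the closure equals the set itself.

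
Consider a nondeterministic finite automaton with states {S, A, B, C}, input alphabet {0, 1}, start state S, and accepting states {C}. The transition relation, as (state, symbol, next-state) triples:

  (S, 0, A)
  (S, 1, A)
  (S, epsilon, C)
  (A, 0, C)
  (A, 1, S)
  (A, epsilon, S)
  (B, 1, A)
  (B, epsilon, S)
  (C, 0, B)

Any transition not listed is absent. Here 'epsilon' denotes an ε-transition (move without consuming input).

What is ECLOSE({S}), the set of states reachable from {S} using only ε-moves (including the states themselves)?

{S, C}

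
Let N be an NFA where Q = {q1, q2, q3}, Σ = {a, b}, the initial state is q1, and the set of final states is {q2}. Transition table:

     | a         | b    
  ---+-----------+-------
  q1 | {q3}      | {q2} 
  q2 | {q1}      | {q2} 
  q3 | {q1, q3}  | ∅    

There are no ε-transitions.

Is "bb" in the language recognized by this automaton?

Yes

Start in {q1}.
Read 'b': q1→{q2}; now {q2}.
Read 'b': q2→{q2}; now {q2}.
The final set {q2} contains the accepting state q2.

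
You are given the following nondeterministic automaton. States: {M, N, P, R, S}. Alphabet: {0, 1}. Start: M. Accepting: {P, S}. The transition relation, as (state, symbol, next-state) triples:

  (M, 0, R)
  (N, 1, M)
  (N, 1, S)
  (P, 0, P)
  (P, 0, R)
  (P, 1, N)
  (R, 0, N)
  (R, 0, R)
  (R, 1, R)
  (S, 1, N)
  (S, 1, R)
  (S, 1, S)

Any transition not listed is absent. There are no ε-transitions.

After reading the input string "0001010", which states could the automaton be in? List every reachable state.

{N, R}

Start in {M}.
Read '0': M→{R}; now {R}.
Read '0': R→{N, R}; now {N, R}.
Read '0': N→∅, R→{N, R}; now {N, R}.
Read '1': N→{M, S}, R→{R}; now {M, R, S}.
Read '0': M→{R}, R→{N, R}, S→∅; now {N, R}.
Read '1': N→{M, S}, R→{R}; now {M, R, S}.
Read '0': M→{R}, R→{N, R}, S→∅; now {N, R}.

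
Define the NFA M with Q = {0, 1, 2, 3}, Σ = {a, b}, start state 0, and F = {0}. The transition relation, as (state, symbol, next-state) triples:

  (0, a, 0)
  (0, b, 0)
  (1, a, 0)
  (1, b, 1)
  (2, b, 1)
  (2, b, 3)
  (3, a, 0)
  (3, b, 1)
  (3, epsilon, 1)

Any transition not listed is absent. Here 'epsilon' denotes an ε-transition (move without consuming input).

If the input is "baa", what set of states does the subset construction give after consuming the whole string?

{0}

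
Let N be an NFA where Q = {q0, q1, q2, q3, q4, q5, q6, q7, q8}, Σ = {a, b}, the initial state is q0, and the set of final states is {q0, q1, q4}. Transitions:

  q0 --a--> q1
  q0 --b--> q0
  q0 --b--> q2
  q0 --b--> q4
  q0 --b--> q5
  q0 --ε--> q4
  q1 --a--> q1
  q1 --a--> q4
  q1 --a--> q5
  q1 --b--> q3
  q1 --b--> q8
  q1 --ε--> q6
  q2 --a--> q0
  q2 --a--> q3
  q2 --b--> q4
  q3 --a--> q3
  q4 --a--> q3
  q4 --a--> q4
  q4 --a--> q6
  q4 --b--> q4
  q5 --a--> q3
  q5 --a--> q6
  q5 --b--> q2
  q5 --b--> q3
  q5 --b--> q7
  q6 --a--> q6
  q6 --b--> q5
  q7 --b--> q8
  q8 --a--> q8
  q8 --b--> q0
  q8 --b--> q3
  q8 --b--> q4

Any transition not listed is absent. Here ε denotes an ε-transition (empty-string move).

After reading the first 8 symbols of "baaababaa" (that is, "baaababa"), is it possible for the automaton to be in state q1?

Start: ε-closure({q0}) = {q0, q4}.
Read 'b': q0→{q0, q2, q4, q5}, q4→{q4}; now {q0, q2, q4, q5}.
Read 'a': q0→{q1}, q2→{q0, q3}, q4→{q3, q4, q6}, q5→{q3, q6}; now {q0, q1, q3, q4, q6}.
Read 'a': q0→{q1}, q1→{q1, q4, q5}, q3→{q3}, q4→{q3, q4, q6}, q6→{q6}; now {q1, q3, q4, q5, q6}.
Read 'a': q1→{q1, q4, q5}, q3→{q3}, q4→{q3, q4, q6}, q5→{q3, q6}, q6→{q6}; now {q1, q3, q4, q5, q6}.
Read 'b': q1→{q3, q8}, q3→∅, q4→{q4}, q5→{q2, q3, q7}, q6→{q5}; now {q2, q3, q4, q5, q7, q8}.
Read 'a': q2→{q0, q3}, q3→{q3}, q4→{q3, q4, q6}, q5→{q3, q6}, q7→∅, q8→{q8}; now {q0, q3, q4, q6, q8}.
Read 'b': q0→{q0, q2, q4, q5}, q3→∅, q4→{q4}, q6→{q5}, q8→{q0, q3, q4}; now {q0, q2, q3, q4, q5}.
Read 'a': q0→{q1}, q2→{q0, q3}, q3→{q3}, q4→{q3, q4, q6}, q5→{q3, q6}; now {q0, q1, q3, q4, q6}.
State q1 is in {q0, q1, q3, q4, q6}.

Yes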